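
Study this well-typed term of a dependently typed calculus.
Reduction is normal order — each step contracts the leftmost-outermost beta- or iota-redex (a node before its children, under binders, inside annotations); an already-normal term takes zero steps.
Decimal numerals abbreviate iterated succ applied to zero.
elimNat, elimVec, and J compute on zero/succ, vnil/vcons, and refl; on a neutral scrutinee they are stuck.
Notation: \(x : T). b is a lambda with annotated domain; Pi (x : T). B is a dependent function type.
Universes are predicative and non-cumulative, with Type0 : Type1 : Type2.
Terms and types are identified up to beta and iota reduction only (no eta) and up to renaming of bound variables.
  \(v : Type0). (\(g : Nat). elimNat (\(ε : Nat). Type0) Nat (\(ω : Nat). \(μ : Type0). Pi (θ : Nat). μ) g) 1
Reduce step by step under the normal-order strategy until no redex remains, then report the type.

reduction (normal order):
  \(v : Type0). (\(g : Nat). elimNat (\(ε : Nat). Type0) Nat (\(ω : Nat). \(μ : Type0). Pi (θ : Nat). μ) g) 1
  ~> \(v : Type0). elimNat (\(g : Nat). Type0) Nat (\(ε : Nat). \(ω : Type0). Pi (μ : Nat). ω) 1
  ~> \(v : Type0). (\(g : Nat). \(ε : Type0). Pi (ω : Nat). ε) 0 (elimNat (\(μ : Nat). Type0) Nat (\(θ : Nat). \(η : Type0). Pi (t : Nat). η) 0)
  ~> \(v : Type0). (\(g : Type0). Pi (ε : Nat). g) (elimNat (\(ω : Nat). Type0) Nat (\(μ : Nat). \(θ : Type0). Pi (η : Nat). θ) 0)
  ~> \(v : Type0). Pi (g : Nat). elimNat (\(ε : Nat). Type0) Nat (\(ω : Nat). \(μ : Type0). Pi (θ : Nat). μ) 0
  ~> \(v : Type0). Pi (g : Nat). Nat
inferred type:
  Pi (v : Type0). Type0


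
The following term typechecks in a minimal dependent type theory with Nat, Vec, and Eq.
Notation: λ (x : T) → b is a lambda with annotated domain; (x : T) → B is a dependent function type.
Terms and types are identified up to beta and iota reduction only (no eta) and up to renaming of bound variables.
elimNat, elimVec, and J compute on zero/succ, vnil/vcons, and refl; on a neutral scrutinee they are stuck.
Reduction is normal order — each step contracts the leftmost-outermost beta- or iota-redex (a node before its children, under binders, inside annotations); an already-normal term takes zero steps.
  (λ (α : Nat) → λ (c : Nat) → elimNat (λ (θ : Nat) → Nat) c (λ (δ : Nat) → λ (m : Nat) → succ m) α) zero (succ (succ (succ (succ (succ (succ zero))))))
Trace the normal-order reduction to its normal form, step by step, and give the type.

normal-order reduction:
  (λ (α : Nat) → λ (c : Nat) → elimNat (λ (θ : Nat) → Nat) c (λ (δ : Nat) → λ (m : Nat) → succ m) α) zero (succ (succ (succ (succ (succ (succ zero))))))
  ~> (λ (α : Nat) → elimNat (λ (c : Nat) → Nat) α (λ (θ : Nat) → λ (δ : Nat) → succ δ) zero) (succ (succ (succ (succ (succ (succ zero))))))
  ~> elimNat (λ (α : Nat) → Nat) (succ (succ (succ (succ (succ (succ zero)))))) (λ (c : Nat) → λ (θ : Nat) → succ θ) zero
  ~> succ (succ (succ (succ (succ (succ zero)))))
the term's type:
  Nat


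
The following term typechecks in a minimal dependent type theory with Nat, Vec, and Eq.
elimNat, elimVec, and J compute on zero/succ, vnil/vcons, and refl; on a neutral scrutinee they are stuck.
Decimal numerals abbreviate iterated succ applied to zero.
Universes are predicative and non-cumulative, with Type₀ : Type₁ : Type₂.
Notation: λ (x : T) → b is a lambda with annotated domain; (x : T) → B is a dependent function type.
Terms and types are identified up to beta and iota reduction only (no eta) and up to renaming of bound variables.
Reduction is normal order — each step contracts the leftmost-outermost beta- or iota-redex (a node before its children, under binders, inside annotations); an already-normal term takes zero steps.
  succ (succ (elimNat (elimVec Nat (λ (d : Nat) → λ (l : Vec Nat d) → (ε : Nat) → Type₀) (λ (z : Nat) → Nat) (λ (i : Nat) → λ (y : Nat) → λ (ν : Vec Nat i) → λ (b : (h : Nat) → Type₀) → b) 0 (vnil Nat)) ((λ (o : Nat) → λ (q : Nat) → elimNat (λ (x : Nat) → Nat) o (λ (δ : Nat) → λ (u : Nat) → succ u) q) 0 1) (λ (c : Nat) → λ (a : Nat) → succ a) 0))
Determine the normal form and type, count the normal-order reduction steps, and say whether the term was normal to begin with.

resulting normal form:
  3
inferred type:
  Nat
normal-order step count: 7
started in normal form: no
first contracted redex: an elimNat iota-redex


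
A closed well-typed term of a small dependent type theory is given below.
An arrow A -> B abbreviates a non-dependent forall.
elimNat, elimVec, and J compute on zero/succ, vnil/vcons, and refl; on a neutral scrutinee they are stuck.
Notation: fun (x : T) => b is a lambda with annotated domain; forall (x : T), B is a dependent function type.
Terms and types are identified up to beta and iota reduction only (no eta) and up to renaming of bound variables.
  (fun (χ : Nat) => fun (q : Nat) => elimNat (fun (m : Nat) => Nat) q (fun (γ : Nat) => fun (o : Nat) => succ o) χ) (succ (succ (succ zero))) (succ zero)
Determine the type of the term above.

the term's type:
  Nat


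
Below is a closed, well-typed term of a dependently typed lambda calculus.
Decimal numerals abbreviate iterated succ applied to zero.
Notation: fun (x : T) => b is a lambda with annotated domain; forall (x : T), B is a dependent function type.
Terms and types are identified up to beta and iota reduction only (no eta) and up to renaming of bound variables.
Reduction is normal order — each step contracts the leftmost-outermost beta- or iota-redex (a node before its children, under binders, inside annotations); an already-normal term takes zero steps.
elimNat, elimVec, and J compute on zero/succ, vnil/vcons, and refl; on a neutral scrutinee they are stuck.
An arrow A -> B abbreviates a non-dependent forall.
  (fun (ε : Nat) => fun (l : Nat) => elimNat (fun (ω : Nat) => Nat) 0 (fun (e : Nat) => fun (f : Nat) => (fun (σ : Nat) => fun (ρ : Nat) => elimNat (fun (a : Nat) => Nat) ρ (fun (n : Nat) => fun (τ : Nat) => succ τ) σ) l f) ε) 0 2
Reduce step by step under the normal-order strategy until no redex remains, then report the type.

reduction (normal order):
  (fun (ε : Nat) => fun (l : Nat) => elimNat (fun (ω : Nat) => Nat) 0 (fun (e : Nat) => fun (f : Nat) => (fun (σ : Nat) => fun (ρ : Nat) => elimNat (fun (a : Nat) => Nat) ρ (fun (n : Nat) => fun (τ : Nat) => succ τ) σ) l f) ε) 0 2
  ~> (fun (ε : Nat) => elimNat (fun (l : Nat) => Nat) 0 (fun (ω : Nat) => fun (e : Nat) => (fun (f : Nat) => fun (σ : Nat) => elimNat (fun (ρ : Nat) => Nat) σ (fun (a : Nat) => fun (n : Nat) => succ n) f) ε e) 0) 2
  ~> elimNat (fun (ε : Nat) => Nat) 0 (fun (l : Nat) => fun (ω : Nat) => (fun (e : Nat) => fun (f : Nat) => elimNat (fun (σ : Nat) => Nat) f (fun (ρ : Nat) => fun (a : Nat) => succ a) e) 2 ω) 0
  ~> 0
inferred type:
  Nat


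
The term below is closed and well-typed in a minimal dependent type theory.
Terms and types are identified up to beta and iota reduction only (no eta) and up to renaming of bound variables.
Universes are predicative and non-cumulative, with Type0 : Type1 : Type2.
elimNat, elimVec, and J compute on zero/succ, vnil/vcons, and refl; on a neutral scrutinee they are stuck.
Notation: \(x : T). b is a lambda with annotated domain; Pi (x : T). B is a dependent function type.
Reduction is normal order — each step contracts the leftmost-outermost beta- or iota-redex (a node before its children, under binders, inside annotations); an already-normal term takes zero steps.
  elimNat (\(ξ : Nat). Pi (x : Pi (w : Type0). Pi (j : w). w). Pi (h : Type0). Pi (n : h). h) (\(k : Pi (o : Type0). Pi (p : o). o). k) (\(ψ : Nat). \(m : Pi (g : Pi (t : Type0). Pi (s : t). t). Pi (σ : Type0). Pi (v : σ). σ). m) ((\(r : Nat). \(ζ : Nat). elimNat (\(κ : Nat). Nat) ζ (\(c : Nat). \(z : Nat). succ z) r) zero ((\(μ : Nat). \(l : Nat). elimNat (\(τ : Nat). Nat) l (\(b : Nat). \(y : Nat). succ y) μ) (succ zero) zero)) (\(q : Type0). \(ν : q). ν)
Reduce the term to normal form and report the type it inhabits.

reduced normal form:
  \(ξ : Type0). \(x : ξ). x
type:
  Pi (ξ : Type0). Pi (x : ξ). ξ


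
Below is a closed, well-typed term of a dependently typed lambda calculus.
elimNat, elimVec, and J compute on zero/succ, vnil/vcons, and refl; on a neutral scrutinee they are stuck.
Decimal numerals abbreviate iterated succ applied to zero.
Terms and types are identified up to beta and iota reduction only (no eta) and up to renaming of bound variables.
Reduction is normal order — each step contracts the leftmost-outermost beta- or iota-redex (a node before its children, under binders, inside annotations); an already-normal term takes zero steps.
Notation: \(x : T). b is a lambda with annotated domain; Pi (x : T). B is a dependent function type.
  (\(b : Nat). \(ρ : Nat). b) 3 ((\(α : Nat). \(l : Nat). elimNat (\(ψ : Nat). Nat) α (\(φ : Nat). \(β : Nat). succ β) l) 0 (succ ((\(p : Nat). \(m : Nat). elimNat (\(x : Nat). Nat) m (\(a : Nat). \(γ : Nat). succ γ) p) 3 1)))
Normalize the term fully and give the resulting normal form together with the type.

normal form:
  3
the term's type:
  Nat
observation: the first redex contracted is a beta-redex; the normal form is reached in 2 normal-order steps.


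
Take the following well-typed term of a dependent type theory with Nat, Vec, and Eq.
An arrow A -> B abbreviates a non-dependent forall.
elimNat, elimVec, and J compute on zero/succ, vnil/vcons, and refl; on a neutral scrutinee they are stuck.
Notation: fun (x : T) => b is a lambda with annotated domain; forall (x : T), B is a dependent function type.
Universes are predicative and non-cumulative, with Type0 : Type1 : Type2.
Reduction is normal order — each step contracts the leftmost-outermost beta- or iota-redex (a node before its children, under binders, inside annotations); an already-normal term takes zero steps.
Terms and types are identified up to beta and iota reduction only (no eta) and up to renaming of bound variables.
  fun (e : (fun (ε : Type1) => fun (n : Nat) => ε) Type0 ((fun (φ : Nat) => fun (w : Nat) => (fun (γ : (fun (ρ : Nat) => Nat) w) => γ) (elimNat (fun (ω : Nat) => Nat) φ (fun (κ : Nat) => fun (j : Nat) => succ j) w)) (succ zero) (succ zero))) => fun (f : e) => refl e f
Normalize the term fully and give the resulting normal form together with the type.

normal form:
  fun (e : Type0) => fun (ε : e) => refl e ε
type:
  forall (e : Type0), forall (ε : e), Eq e ε ε
observation: the term reaches its normal form after 2 normal-order steps.


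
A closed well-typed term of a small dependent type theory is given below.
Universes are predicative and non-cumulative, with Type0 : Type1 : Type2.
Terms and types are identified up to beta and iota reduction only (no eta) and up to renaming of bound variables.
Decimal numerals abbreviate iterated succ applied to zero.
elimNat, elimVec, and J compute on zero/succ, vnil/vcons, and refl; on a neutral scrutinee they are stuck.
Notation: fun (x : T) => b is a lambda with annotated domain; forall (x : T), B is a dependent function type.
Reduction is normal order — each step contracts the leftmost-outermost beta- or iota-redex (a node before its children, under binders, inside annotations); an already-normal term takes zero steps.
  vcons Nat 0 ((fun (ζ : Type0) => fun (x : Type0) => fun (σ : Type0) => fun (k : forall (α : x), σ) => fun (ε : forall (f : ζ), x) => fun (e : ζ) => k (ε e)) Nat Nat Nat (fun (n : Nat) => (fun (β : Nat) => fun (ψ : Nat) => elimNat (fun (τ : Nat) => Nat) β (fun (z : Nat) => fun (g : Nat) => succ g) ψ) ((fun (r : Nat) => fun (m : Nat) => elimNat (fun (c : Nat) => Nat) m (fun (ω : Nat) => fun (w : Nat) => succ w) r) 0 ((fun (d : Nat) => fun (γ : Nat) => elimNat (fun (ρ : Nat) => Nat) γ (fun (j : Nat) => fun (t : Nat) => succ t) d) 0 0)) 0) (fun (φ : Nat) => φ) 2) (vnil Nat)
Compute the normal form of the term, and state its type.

reduced normal form:
  vcons Nat 0 0 (vnil Nat)
the term's type:
  Vec Nat 1


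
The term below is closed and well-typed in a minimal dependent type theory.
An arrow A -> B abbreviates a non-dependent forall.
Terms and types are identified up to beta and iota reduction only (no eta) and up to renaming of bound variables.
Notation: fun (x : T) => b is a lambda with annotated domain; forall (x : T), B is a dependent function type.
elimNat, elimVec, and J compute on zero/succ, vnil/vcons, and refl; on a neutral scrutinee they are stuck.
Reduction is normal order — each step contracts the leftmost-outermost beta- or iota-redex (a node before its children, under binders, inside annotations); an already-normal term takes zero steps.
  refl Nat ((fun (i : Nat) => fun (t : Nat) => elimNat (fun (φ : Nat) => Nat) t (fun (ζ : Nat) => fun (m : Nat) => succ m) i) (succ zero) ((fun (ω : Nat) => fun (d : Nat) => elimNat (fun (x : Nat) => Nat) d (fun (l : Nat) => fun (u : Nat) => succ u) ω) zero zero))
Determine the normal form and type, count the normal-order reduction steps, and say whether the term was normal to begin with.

resulting normal form:
  refl Nat (succ zero)
inferred type:
  Eq Nat (succ zero) (succ zero)
normal-order step count: 9
already normal: no
first redex: a beta-redex


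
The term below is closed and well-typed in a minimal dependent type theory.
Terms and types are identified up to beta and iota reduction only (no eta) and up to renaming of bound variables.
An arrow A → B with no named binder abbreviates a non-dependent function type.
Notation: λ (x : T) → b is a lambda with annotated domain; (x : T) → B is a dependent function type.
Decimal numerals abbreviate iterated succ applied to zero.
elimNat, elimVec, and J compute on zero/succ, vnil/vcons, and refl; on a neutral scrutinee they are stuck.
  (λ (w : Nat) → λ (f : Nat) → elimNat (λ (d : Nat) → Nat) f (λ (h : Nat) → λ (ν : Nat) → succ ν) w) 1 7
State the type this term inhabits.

type:
  Nat


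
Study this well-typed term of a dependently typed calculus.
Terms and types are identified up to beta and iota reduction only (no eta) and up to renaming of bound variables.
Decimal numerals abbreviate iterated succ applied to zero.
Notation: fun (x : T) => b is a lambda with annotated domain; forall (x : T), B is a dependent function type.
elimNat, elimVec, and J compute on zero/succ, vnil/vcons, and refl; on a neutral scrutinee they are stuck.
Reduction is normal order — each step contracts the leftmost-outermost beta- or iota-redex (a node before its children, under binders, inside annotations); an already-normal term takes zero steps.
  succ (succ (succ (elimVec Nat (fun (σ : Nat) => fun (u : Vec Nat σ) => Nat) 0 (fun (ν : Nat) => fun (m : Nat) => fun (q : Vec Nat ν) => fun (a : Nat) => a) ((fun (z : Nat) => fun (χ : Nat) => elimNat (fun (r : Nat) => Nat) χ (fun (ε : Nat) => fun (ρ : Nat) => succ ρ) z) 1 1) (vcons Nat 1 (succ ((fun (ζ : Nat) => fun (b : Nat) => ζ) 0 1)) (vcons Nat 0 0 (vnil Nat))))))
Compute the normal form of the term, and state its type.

reduced normal form:
  3
inferred type:
  Nat


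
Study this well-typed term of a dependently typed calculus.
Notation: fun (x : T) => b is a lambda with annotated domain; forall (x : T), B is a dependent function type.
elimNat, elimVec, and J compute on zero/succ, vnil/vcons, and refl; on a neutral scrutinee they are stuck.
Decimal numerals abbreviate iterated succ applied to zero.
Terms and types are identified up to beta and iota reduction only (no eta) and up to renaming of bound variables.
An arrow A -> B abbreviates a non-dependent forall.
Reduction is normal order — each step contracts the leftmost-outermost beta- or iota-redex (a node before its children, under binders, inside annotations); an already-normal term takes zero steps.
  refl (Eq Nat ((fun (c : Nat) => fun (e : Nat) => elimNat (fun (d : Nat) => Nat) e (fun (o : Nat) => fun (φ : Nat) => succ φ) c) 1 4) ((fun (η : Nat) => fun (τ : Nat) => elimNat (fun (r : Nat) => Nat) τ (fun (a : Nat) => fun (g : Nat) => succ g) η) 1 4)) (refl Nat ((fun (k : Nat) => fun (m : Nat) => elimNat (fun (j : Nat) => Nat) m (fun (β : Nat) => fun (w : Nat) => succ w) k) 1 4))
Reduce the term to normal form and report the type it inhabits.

normal form:
  refl (Eq Nat 5 5) (refl Nat 5)
the term's type:
  Eq (Eq Nat 5 5) (refl Nat 5) (refl Nat 5)
observation: the term reaches its normal form after 18 normal-order steps.


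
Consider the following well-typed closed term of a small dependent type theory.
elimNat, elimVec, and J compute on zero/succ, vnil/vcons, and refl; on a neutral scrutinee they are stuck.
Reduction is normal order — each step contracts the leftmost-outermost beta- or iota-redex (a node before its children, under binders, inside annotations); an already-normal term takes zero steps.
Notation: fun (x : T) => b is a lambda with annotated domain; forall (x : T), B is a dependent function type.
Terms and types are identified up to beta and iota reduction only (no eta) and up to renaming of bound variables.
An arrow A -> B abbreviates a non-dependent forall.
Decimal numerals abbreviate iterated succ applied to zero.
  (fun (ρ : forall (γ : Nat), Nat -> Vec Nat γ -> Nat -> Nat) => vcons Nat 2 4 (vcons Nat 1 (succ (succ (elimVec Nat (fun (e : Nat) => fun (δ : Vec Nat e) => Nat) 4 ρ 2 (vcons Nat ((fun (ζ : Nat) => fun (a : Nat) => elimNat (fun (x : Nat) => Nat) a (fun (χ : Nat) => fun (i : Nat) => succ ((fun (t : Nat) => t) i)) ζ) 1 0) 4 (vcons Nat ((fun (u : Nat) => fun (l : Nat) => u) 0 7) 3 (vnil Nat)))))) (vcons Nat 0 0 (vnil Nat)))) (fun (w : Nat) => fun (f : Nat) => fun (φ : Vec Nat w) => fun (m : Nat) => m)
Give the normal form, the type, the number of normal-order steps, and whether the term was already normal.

reduced normal form:
  vcons Nat 2 4 (vcons Nat 1 6 (vcons Nat 0 0 (vnil Nat)))
type:
  Vec Nat 3
normal-order step count: 12
term was already normal: no
first contracted redex: a beta-redex


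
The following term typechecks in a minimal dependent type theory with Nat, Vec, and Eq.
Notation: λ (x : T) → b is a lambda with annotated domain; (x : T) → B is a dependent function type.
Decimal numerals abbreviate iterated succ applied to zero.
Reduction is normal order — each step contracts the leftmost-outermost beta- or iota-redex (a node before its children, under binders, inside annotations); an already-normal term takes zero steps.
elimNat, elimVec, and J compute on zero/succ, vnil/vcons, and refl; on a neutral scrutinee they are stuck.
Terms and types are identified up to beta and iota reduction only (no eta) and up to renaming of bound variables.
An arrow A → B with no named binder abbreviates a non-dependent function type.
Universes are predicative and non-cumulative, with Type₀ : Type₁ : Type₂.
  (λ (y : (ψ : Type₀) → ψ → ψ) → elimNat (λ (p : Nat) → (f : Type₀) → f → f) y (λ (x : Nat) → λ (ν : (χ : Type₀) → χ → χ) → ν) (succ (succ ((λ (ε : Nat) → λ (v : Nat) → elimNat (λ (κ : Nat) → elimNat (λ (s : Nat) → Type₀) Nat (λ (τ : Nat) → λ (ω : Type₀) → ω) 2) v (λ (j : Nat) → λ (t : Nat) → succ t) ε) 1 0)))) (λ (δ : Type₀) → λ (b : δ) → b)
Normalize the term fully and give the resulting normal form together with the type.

resulting normal form:
  λ (y : Type₀) → λ (ψ : y) → ψ
inferred type:
  (y : Type₀) → y → y


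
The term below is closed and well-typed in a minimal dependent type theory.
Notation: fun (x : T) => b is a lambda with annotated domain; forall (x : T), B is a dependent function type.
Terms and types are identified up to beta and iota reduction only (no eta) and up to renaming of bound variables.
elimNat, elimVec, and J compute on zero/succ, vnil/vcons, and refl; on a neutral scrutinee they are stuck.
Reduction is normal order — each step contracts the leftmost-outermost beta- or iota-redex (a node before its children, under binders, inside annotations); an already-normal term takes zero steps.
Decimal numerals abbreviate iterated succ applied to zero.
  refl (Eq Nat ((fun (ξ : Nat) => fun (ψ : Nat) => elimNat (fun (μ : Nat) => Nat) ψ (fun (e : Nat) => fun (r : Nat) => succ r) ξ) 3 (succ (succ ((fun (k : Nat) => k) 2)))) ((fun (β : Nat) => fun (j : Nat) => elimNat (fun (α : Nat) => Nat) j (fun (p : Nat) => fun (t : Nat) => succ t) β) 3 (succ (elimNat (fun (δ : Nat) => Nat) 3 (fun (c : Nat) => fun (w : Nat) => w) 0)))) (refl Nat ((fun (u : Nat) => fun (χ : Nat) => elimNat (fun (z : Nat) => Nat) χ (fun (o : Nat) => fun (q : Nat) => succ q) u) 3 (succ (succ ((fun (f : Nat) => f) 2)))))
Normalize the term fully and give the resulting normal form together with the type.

resulting normal form:
  refl (Eq Nat 7 7) (refl Nat 7)
the term's type:
  Eq (Eq Nat 7 7) (refl Nat 7) (refl Nat 7)


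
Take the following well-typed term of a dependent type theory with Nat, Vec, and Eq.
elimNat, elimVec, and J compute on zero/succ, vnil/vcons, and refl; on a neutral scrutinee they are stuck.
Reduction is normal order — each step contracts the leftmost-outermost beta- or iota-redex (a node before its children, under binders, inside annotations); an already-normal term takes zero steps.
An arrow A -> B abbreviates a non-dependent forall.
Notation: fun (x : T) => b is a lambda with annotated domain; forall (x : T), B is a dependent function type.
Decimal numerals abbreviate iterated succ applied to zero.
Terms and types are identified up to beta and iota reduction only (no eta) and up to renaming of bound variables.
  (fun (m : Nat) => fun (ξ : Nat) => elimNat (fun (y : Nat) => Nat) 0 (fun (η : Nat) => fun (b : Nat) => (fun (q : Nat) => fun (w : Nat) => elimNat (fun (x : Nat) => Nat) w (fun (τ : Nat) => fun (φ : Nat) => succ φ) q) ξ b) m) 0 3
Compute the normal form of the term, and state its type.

normal form:
  0
type:
  Nat
observation: 3 normal-order steps separate the term from its normal form.


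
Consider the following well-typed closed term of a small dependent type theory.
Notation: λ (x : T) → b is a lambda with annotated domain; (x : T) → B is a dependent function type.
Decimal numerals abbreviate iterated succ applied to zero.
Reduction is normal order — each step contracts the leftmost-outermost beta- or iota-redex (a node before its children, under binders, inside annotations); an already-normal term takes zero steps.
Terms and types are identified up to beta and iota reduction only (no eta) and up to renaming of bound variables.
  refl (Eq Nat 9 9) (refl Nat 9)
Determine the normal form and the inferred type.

resulting normal form:
  refl (Eq Nat 9 9) (refl Nat 9)
inferred type:
  Eq (Eq Nat 9 9) (refl Nat 9) (refl Nat 9)
observation: the term is already in normal form.


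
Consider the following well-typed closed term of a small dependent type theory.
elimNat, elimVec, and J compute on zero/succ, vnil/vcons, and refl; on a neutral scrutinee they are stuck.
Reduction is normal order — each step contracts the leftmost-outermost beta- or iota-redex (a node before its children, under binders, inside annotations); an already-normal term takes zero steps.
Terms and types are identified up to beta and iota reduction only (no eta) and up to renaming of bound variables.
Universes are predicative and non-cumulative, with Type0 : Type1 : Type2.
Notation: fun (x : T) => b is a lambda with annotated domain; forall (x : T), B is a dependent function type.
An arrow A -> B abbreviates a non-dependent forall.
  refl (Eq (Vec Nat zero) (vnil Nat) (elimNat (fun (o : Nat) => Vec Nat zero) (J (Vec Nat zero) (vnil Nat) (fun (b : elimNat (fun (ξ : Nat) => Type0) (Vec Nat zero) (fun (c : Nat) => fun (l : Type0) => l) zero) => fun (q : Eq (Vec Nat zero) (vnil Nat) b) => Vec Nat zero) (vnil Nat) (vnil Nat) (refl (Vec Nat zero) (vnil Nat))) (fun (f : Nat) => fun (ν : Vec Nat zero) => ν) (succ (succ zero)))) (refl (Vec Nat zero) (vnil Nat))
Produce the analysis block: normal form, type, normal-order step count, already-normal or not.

normal form:
  refl (Eq (Vec Nat zero) (vnil Nat) (vnil Nat)) (refl (Vec Nat zero) (vnil Nat))
the term's type:
  Eq (Eq (Vec Nat zero) (vnil Nat) (vnil Nat)) (refl (Vec Nat zero) (vnil Nat)) (refl (Vec Nat zero) (vnil Nat))
normal-order step count: 8
already normal: no
first redex: an elimNat iota-redex


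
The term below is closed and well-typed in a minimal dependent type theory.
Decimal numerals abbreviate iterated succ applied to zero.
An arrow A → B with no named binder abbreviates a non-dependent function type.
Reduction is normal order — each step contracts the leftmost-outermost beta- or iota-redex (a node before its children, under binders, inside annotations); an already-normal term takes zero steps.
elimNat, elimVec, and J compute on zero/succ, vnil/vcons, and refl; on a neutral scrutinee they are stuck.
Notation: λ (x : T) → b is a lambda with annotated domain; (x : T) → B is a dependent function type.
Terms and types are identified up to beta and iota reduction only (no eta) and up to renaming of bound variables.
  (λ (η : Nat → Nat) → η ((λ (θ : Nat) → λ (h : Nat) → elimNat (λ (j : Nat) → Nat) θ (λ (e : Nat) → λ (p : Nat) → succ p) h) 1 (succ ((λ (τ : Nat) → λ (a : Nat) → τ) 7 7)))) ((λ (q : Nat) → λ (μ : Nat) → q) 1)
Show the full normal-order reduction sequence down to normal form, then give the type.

normal-order reduction:
  (λ (η : Nat → Nat) → η ((λ (θ : Nat) → λ (h : Nat) → elimNat (λ (j : Nat) → Nat) θ (λ (e : Nat) → λ (p : Nat) → succ p) h) 1 (succ ((λ (τ : Nat) → λ (a : Nat) → τ) 7 7)))) ((λ (q : Nat) → λ (μ : Nat) → q) 1)
  ~> (λ (η : Nat) → λ (θ : Nat) → η) 1 ((λ (h : Nat) → λ (j : Nat) → elimNat (λ (e : Nat) → Nat) h (λ (p : Nat) → λ (τ : Nat) → succ τ) j) 1 (succ ((λ (a : Nat) → λ (q : Nat) → a) 7 7)))
  ~> (λ (η : Nat) → 1) ((λ (θ : Nat) → λ (h : Nat) → elimNat (λ (j : Nat) → Nat) θ (λ (e : Nat) → λ (p : Nat) → succ p) h) 1 (succ ((λ (τ : Nat) → λ (a : Nat) → τ) 7 7)))
  ~> 1
type:
  Nat


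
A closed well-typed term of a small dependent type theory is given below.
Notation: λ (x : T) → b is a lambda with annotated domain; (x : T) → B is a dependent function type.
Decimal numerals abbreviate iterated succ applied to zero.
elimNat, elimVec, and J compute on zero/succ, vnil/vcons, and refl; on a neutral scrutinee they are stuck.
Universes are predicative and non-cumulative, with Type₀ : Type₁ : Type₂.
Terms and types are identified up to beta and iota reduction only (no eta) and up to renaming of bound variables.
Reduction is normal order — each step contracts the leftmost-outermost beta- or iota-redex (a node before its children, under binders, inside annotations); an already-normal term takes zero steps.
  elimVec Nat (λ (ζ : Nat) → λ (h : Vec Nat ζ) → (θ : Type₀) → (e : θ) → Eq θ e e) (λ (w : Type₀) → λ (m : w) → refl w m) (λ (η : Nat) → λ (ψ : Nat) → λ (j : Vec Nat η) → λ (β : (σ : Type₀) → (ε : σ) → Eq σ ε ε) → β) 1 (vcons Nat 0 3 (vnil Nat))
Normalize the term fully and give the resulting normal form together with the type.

resulting normal form:
  λ (ζ : Type₀) → λ (h : ζ) → refl ζ h
inferred type:
  (ζ : Type₀) → (h : ζ) → Eq ζ h h


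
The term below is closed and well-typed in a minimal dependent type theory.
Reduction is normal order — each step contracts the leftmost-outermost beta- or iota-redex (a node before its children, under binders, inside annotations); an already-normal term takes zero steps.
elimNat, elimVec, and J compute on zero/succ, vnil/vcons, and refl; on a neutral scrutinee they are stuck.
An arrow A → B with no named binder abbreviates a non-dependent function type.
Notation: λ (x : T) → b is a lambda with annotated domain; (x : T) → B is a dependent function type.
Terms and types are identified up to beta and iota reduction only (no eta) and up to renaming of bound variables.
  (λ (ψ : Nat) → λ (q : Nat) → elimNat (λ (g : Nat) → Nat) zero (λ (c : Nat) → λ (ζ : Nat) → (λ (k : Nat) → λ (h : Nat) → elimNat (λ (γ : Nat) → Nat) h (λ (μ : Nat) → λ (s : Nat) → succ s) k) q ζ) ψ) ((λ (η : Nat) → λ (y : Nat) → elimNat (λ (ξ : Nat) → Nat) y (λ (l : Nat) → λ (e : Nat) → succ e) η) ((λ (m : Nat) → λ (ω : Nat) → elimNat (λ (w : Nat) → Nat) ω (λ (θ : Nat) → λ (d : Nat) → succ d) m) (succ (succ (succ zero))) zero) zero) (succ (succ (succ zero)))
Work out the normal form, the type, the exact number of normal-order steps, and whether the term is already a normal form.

reduced normal form:
  succ (succ (succ (succ (succ (succ (succ (succ (succ zero))))))))
inferred type:
  Nat
steps to reach normal form (normal order): 48
started in normal form: no
first contracted redex: a beta-redex


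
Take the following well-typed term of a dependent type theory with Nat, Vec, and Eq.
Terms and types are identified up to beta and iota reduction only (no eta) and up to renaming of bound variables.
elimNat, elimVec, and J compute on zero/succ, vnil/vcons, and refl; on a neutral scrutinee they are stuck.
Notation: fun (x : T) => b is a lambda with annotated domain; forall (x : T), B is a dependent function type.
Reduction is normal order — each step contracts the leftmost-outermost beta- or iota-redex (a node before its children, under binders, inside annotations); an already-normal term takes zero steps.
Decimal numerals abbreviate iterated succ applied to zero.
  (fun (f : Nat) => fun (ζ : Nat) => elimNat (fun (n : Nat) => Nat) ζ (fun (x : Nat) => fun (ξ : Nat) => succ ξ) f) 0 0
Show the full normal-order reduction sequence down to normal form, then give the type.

reduction (normal order):
  (fun (f : Nat) => fun (ζ : Nat) => elimNat (fun (n : Nat) => Nat) ζ (fun (x : Nat) => fun (ξ : Nat) => succ ξ) f) 0 0
  ~> (fun (f : Nat) => elimNat (fun (ζ : Nat) => Nat) f (fun (n : Nat) => fun (x : Nat) => succ x) 0) 0
  ~> elimNat (fun (f : Nat) => Nat) 0 (fun (ζ : Nat) => fun (n : Nat) => succ n) 0
  ~> 0
type:
  Nat


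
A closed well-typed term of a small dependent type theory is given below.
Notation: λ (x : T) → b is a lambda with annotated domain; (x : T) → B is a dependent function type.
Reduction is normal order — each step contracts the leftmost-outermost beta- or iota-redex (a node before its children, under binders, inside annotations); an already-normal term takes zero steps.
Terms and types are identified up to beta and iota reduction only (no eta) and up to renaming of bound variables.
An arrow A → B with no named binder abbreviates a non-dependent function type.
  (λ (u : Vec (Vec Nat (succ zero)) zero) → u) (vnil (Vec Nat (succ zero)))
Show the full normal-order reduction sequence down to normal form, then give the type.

normal-order reduction sequence:
  (λ (u : Vec (Vec Nat (succ zero)) zero) → u) (vnil (Vec Nat (succ zero)))
  ~> vnil (Vec Nat (succ zero))
the term's type:
  Vec (Vec Nat (succ zero)) zero


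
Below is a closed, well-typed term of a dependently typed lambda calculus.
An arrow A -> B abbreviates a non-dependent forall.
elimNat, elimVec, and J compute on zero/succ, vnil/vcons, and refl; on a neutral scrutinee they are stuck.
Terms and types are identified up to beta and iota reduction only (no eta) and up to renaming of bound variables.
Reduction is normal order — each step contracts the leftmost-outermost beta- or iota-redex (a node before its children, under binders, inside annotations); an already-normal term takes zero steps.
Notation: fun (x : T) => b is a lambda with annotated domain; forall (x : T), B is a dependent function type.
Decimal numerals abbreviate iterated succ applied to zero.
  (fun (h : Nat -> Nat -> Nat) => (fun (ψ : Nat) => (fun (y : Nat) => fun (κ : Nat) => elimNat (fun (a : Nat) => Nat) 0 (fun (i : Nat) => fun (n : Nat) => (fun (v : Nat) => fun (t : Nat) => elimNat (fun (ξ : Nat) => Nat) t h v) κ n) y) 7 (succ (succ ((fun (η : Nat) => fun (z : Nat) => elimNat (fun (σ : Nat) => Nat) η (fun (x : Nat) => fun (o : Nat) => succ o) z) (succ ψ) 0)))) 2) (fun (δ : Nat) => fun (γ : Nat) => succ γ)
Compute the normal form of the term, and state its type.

reduced normal form:
  35
inferred type:
  Nat


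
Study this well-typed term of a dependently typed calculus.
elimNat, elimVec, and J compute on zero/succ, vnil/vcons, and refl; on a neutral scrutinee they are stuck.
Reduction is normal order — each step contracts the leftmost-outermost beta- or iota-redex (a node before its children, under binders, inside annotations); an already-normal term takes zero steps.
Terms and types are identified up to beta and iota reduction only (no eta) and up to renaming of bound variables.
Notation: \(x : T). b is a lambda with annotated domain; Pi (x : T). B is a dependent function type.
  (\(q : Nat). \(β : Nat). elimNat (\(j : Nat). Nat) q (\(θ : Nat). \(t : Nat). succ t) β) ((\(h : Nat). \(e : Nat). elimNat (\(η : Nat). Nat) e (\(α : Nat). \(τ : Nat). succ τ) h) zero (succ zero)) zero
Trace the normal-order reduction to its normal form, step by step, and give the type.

normal-order reduction:
  (\(q : Nat). \(β : Nat). elimNat (\(j : Nat). Nat) q (\(θ : Nat). \(t : Nat). succ t) β) ((\(h : Nat). \(e : Nat). elimNat (\(η : Nat). Nat) e (\(α : Nat). \(τ : Nat). succ τ) h) zero (succ zero)) zero
  ~> (\(q : Nat). elimNat (\(β : Nat). Nat) ((\(j : Nat). \(θ : Nat). elimNat (\(t : Nat). Nat) θ (\(h : Nat). \(e : Nat). succ e) j) zero (succ zero)) (\(η : Nat). \(α : Nat). succ α) q) zero
  ~> elimNat (\(q : Nat). Nat) ((\(β : Nat). \(j : Nat). elimNat (\(θ : Nat). Nat) j (\(t : Nat). \(h : Nat). succ h) β) zero (succ zero)) (\(e : Nat). \(η : Nat). succ η) zero
  ~> (\(q : Nat). \(β : Nat). elimNat (\(j : Nat). Nat) β (\(θ : Nat). \(t : Nat). succ t) q) zero (succ zero)
  ~> (\(q : Nat). elimNat (\(β : Nat). Nat) q (\(j : Nat). \(θ : Nat). succ θ) zero) (succ zero)
  ~> elimNat (\(q : Nat). Nat) (succ zero) (\(β : Nat). \(j : Nat). succ j) zero
  ~> succ zero
type:
  Nat


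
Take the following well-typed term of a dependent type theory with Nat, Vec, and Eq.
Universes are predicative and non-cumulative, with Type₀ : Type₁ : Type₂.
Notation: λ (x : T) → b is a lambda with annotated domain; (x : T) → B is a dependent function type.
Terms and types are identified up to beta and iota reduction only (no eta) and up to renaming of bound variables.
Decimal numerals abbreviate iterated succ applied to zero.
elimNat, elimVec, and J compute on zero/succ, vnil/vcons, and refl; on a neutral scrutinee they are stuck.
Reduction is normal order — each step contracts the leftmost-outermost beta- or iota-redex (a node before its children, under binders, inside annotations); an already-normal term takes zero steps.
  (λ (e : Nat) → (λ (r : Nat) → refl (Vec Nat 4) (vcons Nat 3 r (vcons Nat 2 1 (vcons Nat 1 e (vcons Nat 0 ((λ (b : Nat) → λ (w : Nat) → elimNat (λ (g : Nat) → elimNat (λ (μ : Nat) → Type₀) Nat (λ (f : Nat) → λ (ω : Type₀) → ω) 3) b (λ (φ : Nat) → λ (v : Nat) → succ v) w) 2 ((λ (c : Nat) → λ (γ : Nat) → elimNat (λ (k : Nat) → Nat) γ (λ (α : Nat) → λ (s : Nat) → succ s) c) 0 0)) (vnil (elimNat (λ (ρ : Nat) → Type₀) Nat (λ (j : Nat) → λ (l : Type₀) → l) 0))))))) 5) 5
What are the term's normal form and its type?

resulting normal form:
  refl (Vec Nat 4) (vcons Nat 3 5 (vcons Nat 2 1 (vcons Nat 1 5 (vcons Nat 0 2 (vnil Nat)))))
the term's type:
  Eq (Vec Nat 4) (vcons Nat 3 5 (vcons Nat 2 1 (vcons Nat 1 5 (vcons Nat 0 2 (vnil Nat))))) (vcons Nat 3 5 (vcons Nat 2 1 (vcons Nat 1 5 (vcons Nat 0 2 (vnil Nat)))))


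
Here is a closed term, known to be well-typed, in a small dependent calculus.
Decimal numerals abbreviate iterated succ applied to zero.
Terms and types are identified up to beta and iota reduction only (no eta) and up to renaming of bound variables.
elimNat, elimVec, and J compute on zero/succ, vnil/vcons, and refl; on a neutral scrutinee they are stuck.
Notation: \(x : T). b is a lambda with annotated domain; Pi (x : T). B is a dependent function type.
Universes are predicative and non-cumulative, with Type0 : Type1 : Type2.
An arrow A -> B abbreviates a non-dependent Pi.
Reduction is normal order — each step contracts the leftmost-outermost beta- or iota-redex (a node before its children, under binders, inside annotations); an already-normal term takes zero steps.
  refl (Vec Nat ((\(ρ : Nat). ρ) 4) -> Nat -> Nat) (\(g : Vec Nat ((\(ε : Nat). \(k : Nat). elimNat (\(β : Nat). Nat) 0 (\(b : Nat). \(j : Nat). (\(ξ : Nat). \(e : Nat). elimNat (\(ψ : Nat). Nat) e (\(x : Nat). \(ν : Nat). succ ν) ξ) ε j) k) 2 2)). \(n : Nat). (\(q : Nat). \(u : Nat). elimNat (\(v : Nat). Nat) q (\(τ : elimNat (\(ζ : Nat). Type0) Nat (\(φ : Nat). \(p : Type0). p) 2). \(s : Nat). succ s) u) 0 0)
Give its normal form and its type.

reduced normal form:
  refl (Vec Nat 4 -> Nat -> Nat) (\(ρ : Vec Nat 4). \(g : Nat). 0)
the term's type:
  Eq (Vec Nat 4 -> Nat -> Nat) (\(ρ : Vec Nat 4). \(g : Nat). 0) (\(ε : Vec Nat 4). \(k : Nat). 0)
observation: 31 normal-order steps normalize the term, beginning with a beta-redex.


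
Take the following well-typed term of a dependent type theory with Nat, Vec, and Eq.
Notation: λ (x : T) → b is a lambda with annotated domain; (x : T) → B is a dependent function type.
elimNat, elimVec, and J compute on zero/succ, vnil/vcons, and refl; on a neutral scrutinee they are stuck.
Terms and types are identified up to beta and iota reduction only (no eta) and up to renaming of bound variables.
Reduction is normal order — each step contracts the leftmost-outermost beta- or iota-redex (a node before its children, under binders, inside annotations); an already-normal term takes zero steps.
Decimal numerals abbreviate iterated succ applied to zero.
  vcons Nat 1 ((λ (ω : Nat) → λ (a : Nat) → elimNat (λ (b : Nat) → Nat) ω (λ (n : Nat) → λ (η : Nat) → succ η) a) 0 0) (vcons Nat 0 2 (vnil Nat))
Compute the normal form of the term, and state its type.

normal form:
  vcons Nat 1 0 (vcons Nat 0 2 (vnil Nat))
the term's type:
  Vec Nat 2
observation: normalization takes exactly 3 steps under the normal-order strategy.


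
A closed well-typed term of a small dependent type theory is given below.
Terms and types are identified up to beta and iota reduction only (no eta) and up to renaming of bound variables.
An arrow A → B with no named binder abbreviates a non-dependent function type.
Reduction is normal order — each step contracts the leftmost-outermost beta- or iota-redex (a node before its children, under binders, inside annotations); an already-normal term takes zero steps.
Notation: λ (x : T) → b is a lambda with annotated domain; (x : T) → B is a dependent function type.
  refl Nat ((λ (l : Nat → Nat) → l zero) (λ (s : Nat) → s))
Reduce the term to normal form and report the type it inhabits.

resulting normal form:
  refl Nat zero
the term's type:
  Eq Nat zero zero
observation: reduction starts at a beta-redex, and 2 normal-order steps reach the normal form.


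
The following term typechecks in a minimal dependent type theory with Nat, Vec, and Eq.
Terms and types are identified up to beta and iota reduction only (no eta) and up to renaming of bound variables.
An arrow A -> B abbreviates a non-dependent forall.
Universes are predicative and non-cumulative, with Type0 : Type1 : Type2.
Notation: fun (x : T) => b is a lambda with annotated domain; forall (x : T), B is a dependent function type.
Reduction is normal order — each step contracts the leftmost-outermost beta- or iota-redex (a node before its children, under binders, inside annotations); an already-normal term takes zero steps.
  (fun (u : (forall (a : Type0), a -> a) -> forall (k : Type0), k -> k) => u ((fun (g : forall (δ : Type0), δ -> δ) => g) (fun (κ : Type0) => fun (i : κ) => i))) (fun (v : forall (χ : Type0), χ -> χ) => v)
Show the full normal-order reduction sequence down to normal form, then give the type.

normal-order reduction sequence:
  (fun (u : (forall (a : Type0), a -> a) -> forall (k : Type0), k -> k) => u ((fun (g : forall (δ : Type0), δ -> δ) => g) (fun (κ : Type0) => fun (i : κ) => i))) (fun (v : forall (χ : Type0), χ -> χ) => v)
  ~> (fun (u : forall (a : Type0), a -> a) => u) ((fun (k : forall (g : Type0), g -> g) => k) (fun (δ : Type0) => fun (κ : δ) => κ))
  ~> (fun (u : forall (a : Type0), a -> a) => u) (fun (k : Type0) => fun (g : k) => g)
  ~> fun (u : Type0) => fun (a : u) => a
the term's type:
  forall (u : Type0), u -> u
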